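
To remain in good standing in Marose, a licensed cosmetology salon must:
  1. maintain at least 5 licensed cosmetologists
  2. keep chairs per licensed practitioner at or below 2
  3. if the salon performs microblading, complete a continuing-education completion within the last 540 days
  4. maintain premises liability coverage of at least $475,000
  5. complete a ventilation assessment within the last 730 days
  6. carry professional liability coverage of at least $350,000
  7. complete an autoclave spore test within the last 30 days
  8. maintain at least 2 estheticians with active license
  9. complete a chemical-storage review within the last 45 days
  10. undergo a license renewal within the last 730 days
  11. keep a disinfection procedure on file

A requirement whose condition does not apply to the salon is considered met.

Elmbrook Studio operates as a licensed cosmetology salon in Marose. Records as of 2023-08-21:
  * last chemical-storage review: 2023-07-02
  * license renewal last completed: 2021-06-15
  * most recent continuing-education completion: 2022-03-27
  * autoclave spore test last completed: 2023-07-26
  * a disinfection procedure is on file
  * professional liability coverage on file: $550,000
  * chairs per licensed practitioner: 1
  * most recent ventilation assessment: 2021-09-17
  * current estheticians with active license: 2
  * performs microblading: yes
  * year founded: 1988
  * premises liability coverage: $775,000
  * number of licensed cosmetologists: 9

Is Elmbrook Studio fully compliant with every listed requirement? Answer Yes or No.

1. licensed cosmetologists 9 ≥ 5 → met
2. chairs per licensed practitioner 1 ≤ 2 → met
3. condition 'performs microblading' holds; continuing-education completion 512 days ago vs limit 540 → met
4. premises liability coverage $775,000 ≥ $475,000 → met
5. ventilation assessment 703 days ago vs limit 730 → met
6. professional liability coverage $550,000 ≥ $350,000 → met
7. autoclave spore test 26 days ago vs limit 30 → met
8. estheticians with active license 2 ≥ 2 → met
9. chemical-storage review 50 days ago vs limit 45 → not met
10. license renewal 797 days ago vs limit 730 → not met
11. disinfection procedure present → met
Not met: 9, 10

No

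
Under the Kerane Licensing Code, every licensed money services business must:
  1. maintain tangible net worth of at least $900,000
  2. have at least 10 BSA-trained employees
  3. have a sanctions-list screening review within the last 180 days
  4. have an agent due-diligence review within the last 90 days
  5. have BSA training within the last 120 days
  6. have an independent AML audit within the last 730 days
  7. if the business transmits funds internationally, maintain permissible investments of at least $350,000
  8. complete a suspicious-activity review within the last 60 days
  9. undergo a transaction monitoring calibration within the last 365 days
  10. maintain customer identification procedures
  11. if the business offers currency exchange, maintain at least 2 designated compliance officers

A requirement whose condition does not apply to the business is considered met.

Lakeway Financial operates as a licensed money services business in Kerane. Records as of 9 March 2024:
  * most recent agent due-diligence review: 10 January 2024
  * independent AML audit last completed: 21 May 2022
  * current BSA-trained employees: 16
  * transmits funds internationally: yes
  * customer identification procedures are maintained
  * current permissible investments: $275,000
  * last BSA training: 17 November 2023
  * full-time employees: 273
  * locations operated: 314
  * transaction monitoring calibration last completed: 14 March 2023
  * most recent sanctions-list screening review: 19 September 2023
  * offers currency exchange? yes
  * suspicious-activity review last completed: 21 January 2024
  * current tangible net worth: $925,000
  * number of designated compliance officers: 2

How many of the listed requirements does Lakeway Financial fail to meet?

1

1. tangible net worth $925,000 ≥ $900,000 → met
2. BSA-trained employees 16 ≥ 10 → met
3. sanctions-list screening review 172 days ago vs limit 180 → met
4. agent due-diligence review 59 days ago vs limit 90 → met
5. BSA training 113 days ago vs limit 120 → met
6. independent AML audit 658 days ago vs limit 730 → met
7. condition 'transmits funds internationally' holds; permissible investments $275,000 < $350,000 → not met
8. suspicious-activity review 48 days ago vs limit 60 → met
9. transaction monitoring calibration 361 days ago vs limit 365 → met
10. customer identification procedures present → met
11. condition 'offers currency exchange' holds; designated compliance officers 2 ≥ 2 → met
Not met: 1 of 11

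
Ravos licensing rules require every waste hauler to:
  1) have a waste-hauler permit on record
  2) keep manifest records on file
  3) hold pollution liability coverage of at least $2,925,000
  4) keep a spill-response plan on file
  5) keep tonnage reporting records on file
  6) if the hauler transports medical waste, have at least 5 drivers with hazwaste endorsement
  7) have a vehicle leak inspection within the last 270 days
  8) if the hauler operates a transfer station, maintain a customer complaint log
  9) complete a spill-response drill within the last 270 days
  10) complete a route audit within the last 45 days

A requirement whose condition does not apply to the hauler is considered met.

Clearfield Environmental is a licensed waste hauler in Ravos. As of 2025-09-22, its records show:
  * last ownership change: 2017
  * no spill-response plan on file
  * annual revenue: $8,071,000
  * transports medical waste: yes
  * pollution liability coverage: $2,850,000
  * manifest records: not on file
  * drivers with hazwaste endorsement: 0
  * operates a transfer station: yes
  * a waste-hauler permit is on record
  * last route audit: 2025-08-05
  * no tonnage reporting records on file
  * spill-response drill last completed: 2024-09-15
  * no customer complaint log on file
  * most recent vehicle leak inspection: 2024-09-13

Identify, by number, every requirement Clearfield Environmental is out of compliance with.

2, 3, 4, 5, 6, 7, 8, 9, 10

1. waste-hauler permit present → met
2. manifest records absent → not met
3. pollution liability coverage $2,850,000 < $2,925,000 → not met
4. spill-response plan absent → not met
5. tonnage reporting records absent → not met
6. condition 'transports medical waste' holds; drivers with hazwaste endorsement 0 < 5 → not met
7. vehicle leak inspection 374 days ago vs limit 270 → not met
8. condition 'operates a transfer station' holds; customer complaint log absent → not met
9. spill-response drill 372 days ago vs limit 270 → not met
10. route audit 48 days ago vs limit 45 → not met
Not met: 2, 3, 4, 5, 6, 7, 8, 9, 10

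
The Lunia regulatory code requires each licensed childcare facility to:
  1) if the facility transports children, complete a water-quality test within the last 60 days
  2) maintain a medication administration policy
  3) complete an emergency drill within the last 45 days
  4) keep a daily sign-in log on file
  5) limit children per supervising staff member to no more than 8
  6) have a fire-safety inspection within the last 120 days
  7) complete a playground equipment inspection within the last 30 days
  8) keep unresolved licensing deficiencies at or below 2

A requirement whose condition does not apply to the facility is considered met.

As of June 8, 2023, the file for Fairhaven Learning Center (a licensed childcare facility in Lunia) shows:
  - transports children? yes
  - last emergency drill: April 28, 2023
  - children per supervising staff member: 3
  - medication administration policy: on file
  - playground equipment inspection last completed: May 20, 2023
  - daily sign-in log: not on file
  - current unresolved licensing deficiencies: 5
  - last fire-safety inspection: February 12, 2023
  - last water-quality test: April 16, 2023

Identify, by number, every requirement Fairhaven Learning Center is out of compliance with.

1. condition 'transports children' holds; water-quality test 53 days ago vs limit 60 → met
2. medication administration policy present → met
3. emergency drill 41 days ago vs limit 45 → met
4. daily sign-in log absent → not met
5. children per supervising staff member 3 ≤ 8 → met
6. fire-safety inspection 116 days ago vs limit 120 → met
7. playground equipment inspection 19 days ago vs limit 30 → met
8. unresolved licensing deficiencies 5 > 2 → not met
Not met: 4, 8

4, 8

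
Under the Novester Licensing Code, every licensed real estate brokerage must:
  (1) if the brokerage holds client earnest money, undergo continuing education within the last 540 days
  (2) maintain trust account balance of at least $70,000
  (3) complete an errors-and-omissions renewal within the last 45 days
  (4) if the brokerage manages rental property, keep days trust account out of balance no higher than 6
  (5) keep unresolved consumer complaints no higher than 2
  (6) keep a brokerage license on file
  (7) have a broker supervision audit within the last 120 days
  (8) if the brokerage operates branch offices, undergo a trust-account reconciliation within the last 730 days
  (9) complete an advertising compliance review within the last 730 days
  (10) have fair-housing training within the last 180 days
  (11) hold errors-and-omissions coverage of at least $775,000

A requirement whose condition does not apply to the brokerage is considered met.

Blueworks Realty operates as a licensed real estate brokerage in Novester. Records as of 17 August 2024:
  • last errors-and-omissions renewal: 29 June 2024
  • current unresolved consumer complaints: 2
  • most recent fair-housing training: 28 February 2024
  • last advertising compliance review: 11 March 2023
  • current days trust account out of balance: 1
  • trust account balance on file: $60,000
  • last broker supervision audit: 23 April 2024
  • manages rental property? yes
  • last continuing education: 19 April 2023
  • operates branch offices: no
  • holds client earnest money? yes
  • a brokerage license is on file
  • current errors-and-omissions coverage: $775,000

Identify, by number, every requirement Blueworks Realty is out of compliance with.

2, 3

1. condition 'holds client earnest money' holds; continuing education 486 days ago vs limit 540 → met
2. trust account balance $60,000 < $70,000 → not met
3. errors-and-omissions renewal 49 days ago vs limit 45 → not met
4. condition 'manages rental property' holds; days trust account out of balance 1 ≤ 6 → met
5. unresolved consumer complaints 2 ≤ 2 → met
6. brokerage license present → met
7. broker supervision audit 116 days ago vs limit 120 → met
8. condition 'operates branch offices' does not hold → requirement n/a → met
9. advertising compliance review 525 days ago vs limit 730 → met
10. fair-housing training 171 days ago vs limit 180 → met
11. errors-and-omissions coverage $775,000 ≥ $775,000 → met
Not met: 2, 3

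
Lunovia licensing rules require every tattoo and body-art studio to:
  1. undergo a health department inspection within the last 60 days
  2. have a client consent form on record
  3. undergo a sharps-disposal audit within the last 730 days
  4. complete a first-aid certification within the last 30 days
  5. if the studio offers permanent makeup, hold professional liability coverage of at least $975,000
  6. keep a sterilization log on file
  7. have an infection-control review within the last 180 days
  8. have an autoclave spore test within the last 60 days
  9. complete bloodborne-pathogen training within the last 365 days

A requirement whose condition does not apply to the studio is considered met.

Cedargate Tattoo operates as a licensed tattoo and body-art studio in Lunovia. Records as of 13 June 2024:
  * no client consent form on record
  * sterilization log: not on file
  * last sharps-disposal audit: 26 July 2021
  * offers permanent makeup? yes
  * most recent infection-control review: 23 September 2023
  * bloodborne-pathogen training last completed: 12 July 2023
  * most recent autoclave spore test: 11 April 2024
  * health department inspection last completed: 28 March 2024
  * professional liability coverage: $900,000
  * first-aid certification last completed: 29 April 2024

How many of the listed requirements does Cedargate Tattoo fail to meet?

8

1. health department inspection 77 days ago vs limit 60 → not met
2. client consent form absent → not met
3. sharps-disposal audit 1053 days ago vs limit 730 → not met
4. first-aid certification 45 days ago vs limit 30 → not met
5. condition 'offers permanent makeup' holds; professional liability coverage $900,000 < $975,000 → not met
6. sterilization log absent → not met
7. infection-control review 264 days ago vs limit 180 → not met
8. autoclave spore test 63 days ago vs limit 60 → not met
9. bloodborne-pathogen training 337 days ago vs limit 365 → met
Not met: 8 of 9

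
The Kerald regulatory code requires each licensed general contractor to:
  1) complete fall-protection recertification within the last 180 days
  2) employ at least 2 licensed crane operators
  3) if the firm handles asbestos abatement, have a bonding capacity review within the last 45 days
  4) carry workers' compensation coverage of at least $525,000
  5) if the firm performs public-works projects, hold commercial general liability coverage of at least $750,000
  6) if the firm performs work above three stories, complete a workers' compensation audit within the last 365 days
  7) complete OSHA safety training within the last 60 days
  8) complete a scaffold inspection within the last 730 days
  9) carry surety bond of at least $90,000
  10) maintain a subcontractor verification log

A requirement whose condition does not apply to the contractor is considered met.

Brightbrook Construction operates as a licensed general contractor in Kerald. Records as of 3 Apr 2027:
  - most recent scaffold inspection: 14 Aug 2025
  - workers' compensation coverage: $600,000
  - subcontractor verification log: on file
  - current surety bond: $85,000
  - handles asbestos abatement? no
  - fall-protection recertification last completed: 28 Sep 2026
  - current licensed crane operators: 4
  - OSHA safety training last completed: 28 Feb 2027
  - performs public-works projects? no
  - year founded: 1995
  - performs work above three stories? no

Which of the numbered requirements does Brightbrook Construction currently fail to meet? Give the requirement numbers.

1. fall-protection recertification 187 days ago vs limit 180 → not met
2. licensed crane operators 4 ≥ 2 → met
3. condition 'handles asbestos abatement' does not hold → requirement n/a → met
4. workers' compensation coverage $600,000 ≥ $525,000 → met
5. condition 'performs public-works projects' does not hold → requirement n/a → met
6. condition 'performs work above three stories' does not hold → requirement n/a → met
7. OSHA safety training 34 days ago vs limit 60 → met
8. scaffold inspection 597 days ago vs limit 730 → met
9. surety bond $85,000 < $90,000 → not met
10. subcontractor verification log present → met
Not met: 1, 9

1, 9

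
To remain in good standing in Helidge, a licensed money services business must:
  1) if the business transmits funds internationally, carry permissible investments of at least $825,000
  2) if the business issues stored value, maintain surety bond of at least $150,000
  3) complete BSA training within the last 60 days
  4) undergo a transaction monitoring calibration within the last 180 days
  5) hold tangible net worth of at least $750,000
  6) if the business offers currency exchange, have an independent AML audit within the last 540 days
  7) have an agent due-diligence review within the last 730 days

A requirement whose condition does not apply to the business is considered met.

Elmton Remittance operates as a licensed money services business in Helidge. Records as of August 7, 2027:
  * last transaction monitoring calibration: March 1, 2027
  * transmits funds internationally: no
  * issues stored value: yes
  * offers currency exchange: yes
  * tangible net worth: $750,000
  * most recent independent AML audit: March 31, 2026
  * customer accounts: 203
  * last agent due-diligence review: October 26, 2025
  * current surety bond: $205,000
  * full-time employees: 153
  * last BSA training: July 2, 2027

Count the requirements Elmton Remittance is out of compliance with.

1. condition 'transmits funds internationally' does not hold → requirement n/a → met
2. condition 'issues stored value' holds; surety bond $205,000 ≥ $150,000 → met
3. BSA training 36 days ago vs limit 60 → met
4. transaction monitoring calibration 159 days ago vs limit 180 → met
5. tangible net worth $750,000 ≥ $750,000 → met
6. condition 'offers currency exchange' holds; independent AML audit 494 days ago vs limit 540 → met
7. agent due-diligence review 650 days ago vs limit 730 → met
Not met: 0 of 7

0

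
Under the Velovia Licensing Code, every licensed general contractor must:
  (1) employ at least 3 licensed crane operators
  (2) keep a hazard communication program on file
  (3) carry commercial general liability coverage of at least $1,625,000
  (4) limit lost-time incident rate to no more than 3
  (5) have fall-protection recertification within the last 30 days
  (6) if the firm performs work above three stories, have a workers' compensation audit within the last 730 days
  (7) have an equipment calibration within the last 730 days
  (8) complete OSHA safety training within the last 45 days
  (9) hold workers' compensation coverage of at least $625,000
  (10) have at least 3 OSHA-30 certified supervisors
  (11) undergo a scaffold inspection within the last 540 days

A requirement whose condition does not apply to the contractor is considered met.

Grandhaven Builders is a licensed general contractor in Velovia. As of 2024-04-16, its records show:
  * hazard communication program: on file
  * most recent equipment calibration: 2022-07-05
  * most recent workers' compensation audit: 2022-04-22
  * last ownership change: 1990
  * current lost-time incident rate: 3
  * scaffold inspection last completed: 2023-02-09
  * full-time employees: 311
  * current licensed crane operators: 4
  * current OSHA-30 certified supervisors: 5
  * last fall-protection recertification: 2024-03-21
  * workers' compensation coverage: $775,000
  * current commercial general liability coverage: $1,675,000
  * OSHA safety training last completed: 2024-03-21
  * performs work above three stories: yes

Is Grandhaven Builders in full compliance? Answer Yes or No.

1. licensed crane operators 4 ≥ 3 → met
2. hazard communication program present → met
3. commercial general liability coverage $1,675,000 ≥ $1,625,000 → met
4. lost-time incident rate 3 ≤ 3 → met
5. fall-protection recertification 26 days ago vs limit 30 → met
6. condition 'performs work above three stories' holds; workers' compensation audit 725 days ago vs limit 730 → met
7. equipment calibration 651 days ago vs limit 730 → met
8. OSHA safety training 26 days ago vs limit 45 → met
9. workers' compensation coverage $775,000 ≥ $625,000 → met
10. OSHA-30 certified supervisors 5 ≥ 3 → met
11. scaffold inspection 432 days ago vs limit 540 → met
All met.

Yes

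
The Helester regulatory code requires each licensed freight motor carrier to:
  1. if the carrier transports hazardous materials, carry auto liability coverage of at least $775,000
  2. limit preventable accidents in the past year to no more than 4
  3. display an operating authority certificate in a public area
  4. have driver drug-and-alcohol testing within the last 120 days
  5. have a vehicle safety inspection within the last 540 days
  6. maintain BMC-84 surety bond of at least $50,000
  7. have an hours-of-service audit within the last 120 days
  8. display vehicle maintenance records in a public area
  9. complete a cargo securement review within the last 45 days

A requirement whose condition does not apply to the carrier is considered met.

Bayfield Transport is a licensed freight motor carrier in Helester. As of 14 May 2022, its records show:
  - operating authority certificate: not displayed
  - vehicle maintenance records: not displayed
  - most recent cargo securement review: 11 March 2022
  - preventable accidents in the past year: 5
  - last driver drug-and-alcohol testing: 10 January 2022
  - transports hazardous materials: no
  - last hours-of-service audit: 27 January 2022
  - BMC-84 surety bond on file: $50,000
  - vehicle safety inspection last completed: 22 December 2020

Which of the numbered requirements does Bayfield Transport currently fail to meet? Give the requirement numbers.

1. condition 'transports hazardous materials' does not hold → requirement n/a → met
2. preventable accidents in the past year 5 > 4 → not met
3. operating authority certificate absent → not met
4. driver drug-and-alcohol testing 124 days ago vs limit 120 → not met
5. vehicle safety inspection 508 days ago vs limit 540 → met
6. BMC-84 surety bond $50,000 ≥ $50,000 → met
7. hours-of-service audit 107 days ago vs limit 120 → met
8. vehicle maintenance records absent → not met
9. cargo securement review 64 days ago vs limit 45 → not met
Not met: 2, 3, 4, 8, 9

2, 3, 4, 8, 9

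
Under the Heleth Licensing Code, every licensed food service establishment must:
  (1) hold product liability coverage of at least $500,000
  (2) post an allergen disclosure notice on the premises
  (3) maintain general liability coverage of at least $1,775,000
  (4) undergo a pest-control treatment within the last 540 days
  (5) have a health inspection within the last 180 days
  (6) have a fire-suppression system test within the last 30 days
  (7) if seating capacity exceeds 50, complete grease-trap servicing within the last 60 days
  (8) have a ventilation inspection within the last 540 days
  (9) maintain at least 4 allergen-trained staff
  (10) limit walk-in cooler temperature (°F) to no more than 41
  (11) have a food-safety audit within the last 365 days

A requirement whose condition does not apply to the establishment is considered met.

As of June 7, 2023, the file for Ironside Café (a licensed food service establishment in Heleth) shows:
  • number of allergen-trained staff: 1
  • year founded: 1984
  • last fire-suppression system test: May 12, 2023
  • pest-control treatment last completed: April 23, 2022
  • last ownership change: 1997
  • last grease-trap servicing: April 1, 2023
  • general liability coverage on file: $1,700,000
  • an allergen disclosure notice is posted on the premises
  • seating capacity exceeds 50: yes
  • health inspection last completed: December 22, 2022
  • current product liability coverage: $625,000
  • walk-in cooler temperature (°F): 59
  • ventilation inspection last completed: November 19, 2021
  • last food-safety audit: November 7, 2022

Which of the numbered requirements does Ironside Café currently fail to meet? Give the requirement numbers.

3, 7, 8, 9, 10

1. product liability coverage $625,000 ≥ $500,000 → met
2. allergen disclosure notice present → met
3. general liability coverage $1,700,000 < $1,775,000 → not met
4. pest-control treatment 410 days ago vs limit 540 → met
5. health inspection 167 days ago vs limit 180 → met
6. fire-suppression system test 26 days ago vs limit 30 → met
7. condition 'seating capacity exceeds 50' holds; grease-trap servicing 67 days ago vs limit 60 → not met
8. ventilation inspection 565 days ago vs limit 540 → not met
9. allergen-trained staff 1 < 4 → not met
10. walk-in cooler temperature (°F) 59 > 41 → not met
11. food-safety audit 212 days ago vs limit 365 → met
Not met: 3, 7, 8, 9, 10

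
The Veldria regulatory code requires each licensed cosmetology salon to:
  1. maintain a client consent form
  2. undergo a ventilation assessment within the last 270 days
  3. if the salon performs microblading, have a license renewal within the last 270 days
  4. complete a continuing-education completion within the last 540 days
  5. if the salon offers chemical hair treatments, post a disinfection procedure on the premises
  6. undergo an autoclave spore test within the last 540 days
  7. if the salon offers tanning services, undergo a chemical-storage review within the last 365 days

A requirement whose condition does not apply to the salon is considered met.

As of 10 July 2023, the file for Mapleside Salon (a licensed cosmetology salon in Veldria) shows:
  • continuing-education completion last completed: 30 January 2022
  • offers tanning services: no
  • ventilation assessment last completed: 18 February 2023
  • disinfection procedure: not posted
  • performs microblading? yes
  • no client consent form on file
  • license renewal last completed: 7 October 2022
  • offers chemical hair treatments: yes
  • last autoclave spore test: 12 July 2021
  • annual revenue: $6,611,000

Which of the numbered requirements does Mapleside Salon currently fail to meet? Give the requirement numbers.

1. client consent form absent → not met
2. ventilation assessment 142 days ago vs limit 270 → met
3. condition 'performs microblading' holds; license renewal 276 days ago vs limit 270 → not met
4. continuing-education completion 526 days ago vs limit 540 → met
5. condition 'offers chemical hair treatments' holds; disinfection procedure absent → not met
6. autoclave spore test 728 days ago vs limit 540 → not met
7. condition 'offers tanning services' does not hold → requirement n/a → met
Not met: 1, 3, 5, 6

1, 3, 5, 6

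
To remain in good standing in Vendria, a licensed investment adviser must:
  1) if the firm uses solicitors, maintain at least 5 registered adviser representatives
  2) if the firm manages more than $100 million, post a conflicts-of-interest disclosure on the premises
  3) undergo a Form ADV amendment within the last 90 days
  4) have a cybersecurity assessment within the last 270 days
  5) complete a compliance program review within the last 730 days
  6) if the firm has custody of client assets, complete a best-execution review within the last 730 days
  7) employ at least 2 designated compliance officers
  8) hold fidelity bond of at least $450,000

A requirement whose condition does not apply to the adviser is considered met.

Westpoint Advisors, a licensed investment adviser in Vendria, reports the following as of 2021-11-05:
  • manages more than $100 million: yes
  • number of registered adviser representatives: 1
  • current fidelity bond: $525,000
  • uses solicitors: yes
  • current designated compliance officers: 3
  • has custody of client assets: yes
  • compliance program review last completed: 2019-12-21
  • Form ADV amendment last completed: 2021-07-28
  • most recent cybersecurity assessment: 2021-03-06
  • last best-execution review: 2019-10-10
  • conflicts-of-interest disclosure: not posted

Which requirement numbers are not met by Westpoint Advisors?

1. condition 'uses solicitors' holds; registered adviser representatives 1 < 5 → not met
2. condition 'manages more than $100 million' holds; conflicts-of-interest disclosure absent → not met
3. Form ADV amendment 100 days ago vs limit 90 → not met
4. cybersecurity assessment 244 days ago vs limit 270 → met
5. compliance program review 685 days ago vs limit 730 → met
6. condition 'has custody of client assets' holds; best-execution review 757 days ago vs limit 730 → not met
7. designated compliance officers 3 ≥ 2 → met
8. fidelity bond $525,000 ≥ $450,000 → met
Not met: 1, 2, 3, 6

1, 2, 3, 6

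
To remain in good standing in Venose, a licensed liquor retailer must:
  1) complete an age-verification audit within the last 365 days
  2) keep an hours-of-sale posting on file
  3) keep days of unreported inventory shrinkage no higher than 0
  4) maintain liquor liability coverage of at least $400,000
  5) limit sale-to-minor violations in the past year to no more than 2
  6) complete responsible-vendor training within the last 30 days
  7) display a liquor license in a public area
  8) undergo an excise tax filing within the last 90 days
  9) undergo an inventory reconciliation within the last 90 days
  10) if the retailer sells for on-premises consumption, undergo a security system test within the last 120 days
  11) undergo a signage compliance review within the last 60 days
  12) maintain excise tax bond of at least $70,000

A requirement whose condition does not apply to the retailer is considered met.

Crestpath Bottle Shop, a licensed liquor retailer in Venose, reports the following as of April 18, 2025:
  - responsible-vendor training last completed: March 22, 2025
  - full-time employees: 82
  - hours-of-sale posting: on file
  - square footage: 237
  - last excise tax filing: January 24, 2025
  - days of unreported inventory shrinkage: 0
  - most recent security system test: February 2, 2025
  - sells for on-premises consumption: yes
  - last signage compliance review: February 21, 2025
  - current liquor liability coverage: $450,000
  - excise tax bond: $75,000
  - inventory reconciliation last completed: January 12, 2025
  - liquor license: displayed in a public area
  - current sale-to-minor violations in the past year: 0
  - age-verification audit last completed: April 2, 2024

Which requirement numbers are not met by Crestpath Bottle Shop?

1, 9

1. age-verification audit 381 days ago vs limit 365 → not met
2. hours-of-sale posting present → met
3. days of unreported inventory shrinkage 0 ≤ 0 → met
4. liquor liability coverage $450,000 ≥ $400,000 → met
5. sale-to-minor violations in the past year 0 ≤ 2 → met
6. responsible-vendor training 27 days ago vs limit 30 → met
7. liquor license present → met
8. excise tax filing 84 days ago vs limit 90 → met
9. inventory reconciliation 96 days ago vs limit 90 → not met
10. condition 'sells for on-premises consumption' holds; security system test 75 days ago vs limit 120 → met
11. signage compliance review 56 days ago vs limit 60 → met
12. excise tax bond $75,000 ≥ $70,000 → met
Not met: 1, 9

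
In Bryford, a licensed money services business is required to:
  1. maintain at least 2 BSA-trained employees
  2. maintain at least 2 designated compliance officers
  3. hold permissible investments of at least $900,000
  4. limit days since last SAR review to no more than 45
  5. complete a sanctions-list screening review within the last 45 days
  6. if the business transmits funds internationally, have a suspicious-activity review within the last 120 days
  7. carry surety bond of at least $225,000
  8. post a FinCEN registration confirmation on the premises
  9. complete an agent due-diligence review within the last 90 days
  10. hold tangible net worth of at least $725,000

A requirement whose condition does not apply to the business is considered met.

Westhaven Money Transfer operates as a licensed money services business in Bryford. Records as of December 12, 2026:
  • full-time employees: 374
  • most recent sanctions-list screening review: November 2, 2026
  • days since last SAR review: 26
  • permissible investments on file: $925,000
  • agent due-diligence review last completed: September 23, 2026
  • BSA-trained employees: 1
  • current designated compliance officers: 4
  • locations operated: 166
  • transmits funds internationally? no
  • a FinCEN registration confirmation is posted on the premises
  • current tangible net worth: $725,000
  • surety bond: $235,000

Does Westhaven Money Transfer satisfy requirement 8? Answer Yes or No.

8. FinCEN registration confirmation present → met

Yes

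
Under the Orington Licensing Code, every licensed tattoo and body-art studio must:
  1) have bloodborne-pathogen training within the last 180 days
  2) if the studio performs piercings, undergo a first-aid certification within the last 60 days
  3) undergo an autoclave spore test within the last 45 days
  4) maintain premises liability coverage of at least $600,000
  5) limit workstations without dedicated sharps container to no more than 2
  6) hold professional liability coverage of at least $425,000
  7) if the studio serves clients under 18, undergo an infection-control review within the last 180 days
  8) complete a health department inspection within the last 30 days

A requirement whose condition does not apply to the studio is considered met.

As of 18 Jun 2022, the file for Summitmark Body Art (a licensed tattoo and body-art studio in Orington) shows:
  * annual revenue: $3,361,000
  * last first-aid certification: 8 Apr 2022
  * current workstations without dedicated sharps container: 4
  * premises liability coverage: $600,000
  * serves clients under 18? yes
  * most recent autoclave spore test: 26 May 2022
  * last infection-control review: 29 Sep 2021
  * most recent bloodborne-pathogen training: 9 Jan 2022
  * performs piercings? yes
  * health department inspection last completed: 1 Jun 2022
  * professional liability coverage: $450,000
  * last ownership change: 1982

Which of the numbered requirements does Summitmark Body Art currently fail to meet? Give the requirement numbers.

1. bloodborne-pathogen training 160 days ago vs limit 180 → met
2. condition 'performs piercings' holds; first-aid certification 71 days ago vs limit 60 → not met
3. autoclave spore test 23 days ago vs limit 45 → met
4. premises liability coverage $600,000 ≥ $600,000 → met
5. workstations without dedicated sharps container 4 > 2 → not met
6. professional liability coverage $450,000 ≥ $425,000 → met
7. condition 'serves clients under 18' holds; infection-control review 262 days ago vs limit 180 → not met
8. health department inspection 17 days ago vs limit 30 → met
Not met: 2, 5, 7

2, 5, 7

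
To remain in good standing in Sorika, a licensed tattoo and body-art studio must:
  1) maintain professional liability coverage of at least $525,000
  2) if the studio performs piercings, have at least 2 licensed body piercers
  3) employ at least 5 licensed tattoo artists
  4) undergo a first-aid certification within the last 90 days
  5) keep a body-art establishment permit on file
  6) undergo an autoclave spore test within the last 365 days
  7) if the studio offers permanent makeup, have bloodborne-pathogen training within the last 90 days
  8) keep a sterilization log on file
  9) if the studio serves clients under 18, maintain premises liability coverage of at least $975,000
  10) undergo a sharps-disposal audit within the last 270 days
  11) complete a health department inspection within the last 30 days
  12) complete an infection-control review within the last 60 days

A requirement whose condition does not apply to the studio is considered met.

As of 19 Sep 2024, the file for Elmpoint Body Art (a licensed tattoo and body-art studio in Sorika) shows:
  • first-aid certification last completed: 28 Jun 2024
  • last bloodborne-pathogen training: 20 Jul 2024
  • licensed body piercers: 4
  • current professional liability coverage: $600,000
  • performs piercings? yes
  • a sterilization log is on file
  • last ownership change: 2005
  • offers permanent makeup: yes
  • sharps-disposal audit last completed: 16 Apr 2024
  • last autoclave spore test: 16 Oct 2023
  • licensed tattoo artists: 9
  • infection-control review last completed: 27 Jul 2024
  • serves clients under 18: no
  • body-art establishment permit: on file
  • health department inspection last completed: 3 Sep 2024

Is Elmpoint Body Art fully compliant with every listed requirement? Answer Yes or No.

Yes

1. professional liability coverage $600,000 ≥ $525,000 → met
2. condition 'performs piercings' holds; licensed body piercers 4 ≥ 2 → met
3. licensed tattoo artists 9 ≥ 5 → met
4. first-aid certification 83 days ago vs limit 90 → met
5. body-art establishment permit present → met
6. autoclave spore test 339 days ago vs limit 365 → met
7. condition 'offers permanent makeup' holds; bloodborne-pathogen training 61 days ago vs limit 90 → met
8. sterilization log present → met
9. condition 'serves clients under 18' does not hold → requirement n/a → met
10. sharps-disposal audit 156 days ago vs limit 270 → met
11. health department inspection 16 days ago vs limit 30 → met
12. infection-control review 54 days ago vs limit 60 → met
All met.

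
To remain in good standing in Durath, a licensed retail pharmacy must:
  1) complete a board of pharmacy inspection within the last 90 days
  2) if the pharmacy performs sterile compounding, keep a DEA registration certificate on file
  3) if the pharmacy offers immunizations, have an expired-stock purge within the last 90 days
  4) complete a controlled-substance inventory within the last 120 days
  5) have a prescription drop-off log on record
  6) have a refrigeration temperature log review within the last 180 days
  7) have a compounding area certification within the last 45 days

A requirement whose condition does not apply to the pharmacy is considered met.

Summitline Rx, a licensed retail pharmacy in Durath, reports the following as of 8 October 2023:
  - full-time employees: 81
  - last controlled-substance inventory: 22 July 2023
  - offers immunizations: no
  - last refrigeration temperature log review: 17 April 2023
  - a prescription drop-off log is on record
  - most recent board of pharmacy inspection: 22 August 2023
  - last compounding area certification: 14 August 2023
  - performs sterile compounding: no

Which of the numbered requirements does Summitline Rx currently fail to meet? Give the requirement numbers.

7

1. board of pharmacy inspection 47 days ago vs limit 90 → met
2. condition 'performs sterile compounding' does not hold → requirement n/a → met
3. condition 'offers immunizations' does not hold → requirement n/a → met
4. controlled-substance inventory 78 days ago vs limit 120 → met
5. prescription drop-off log present → met
6. refrigeration temperature log review 174 days ago vs limit 180 → met
7. compounding area certification 55 days ago vs limit 45 → not met
Not met: 7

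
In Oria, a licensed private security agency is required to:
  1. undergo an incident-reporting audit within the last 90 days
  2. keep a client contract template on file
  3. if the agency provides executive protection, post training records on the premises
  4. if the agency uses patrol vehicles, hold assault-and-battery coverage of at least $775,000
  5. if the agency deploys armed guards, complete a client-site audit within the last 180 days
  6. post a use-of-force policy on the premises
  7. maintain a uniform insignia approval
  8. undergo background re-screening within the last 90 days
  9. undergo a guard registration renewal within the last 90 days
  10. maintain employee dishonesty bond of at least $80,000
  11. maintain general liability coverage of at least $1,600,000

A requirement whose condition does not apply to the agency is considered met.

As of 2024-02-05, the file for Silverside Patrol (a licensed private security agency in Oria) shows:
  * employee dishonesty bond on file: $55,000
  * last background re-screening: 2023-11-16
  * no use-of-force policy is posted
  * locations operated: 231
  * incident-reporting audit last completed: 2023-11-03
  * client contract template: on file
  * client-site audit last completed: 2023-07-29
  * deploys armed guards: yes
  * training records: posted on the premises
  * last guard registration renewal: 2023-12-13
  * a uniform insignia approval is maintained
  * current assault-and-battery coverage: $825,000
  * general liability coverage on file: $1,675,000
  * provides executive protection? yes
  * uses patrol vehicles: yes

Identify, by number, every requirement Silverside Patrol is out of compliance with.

1, 5, 6, 10

1. incident-reporting audit 94 days ago vs limit 90 → not met
2. client contract template present → met
3. condition 'provides executive protection' holds; training records present → met
4. condition 'uses patrol vehicles' holds; assault-and-battery coverage $825,000 ≥ $775,000 → met
5. condition 'deploys armed guards' holds; client-site audit 191 days ago vs limit 180 → not met
6. use-of-force policy absent → not met
7. uniform insignia approval present → met
8. background re-screening 81 days ago vs limit 90 → met
9. guard registration renewal 54 days ago vs limit 90 → met
10. employee dishonesty bond $55,000 < $80,000 → not met
11. general liability coverage $1,675,000 ≥ $1,600,000 → met
Not met: 1, 5, 6, 10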